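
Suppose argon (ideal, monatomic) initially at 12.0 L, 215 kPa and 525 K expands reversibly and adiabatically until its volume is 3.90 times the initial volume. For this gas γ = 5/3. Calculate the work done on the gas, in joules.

-2310 J

n = P₁V₁/(RT₁) = 215×12.0/(8.314×525) = 0.591 mol.
Adiabatic: TV^(γ−1) = const ⇒ T₂ = 525×(0.256)^0.667 = 212 K; PV^γ = const ⇒ P₂ = 22.3 kPa.
ΔU = nCvΔT = 0.591×12.5×(212−525) = -2310 J.
Q = 0 for an adiabatic process, so W = −ΔU = 2310 J.
Work done on the gas = −W_by = -2310 J.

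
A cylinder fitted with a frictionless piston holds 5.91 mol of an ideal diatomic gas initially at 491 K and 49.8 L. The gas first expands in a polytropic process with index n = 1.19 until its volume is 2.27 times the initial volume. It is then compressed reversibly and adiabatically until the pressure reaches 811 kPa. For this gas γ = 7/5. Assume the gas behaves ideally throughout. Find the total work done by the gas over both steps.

P₁ = nRT₁/V₁ = 5.91×8.314×491/49.8 = 484 kPa.
Step 1 — Polytropic n=1.19: T₂ = T₁(V₁/V₂)^(n−1) = 491×(0.441)^0.19 = 420 K; P₂ = P₁(V₁/V₂)^n = 183 kPa.
W = (P₁V₁−P₂V₂)/(n−1) = (484×49.8−183×113)/0.19 = 18300 J.
ΔU = nCvΔT = 5.91×20.8×(420−491) = -8700 J.
Q = ΔU + W = 9620 J.
State after step 1: P = 183 kPa, V = 113 L, T = 420 K.
Step 2 — Adiabatic: T₂/T₁ = (P₂/P₁)^((γ−1)/γ) ⇒ T₂ = 420×(4.44)^0.286 = 643 K; V₂ = 39.0 L.
ΔU = nCvΔT = 5.91×20.8×(643−420) = 27400 J.
Q = 0 for an adiabatic process, so W = −ΔU = -27400 J.
Net over both steps: W = -9090 J, Q = 9620 J, ΔU = 18700 J.

-9090 J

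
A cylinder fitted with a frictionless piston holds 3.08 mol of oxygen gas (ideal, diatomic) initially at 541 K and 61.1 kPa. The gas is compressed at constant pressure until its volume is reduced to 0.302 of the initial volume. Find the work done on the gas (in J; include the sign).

V₁ = nRT₁/P₁ = 3.08×8.314×541/61.1 = 227 L.
Isobaric: P stays 61.1 kPa; V/T = const ⇒ T₂ = 163 K, V₂ = 68.5 L.
W = PΔV = 61.1×(68.5−227) kPa·L = -9670 J.
Work done on the gas = −W_by = 9670 J.

9670 J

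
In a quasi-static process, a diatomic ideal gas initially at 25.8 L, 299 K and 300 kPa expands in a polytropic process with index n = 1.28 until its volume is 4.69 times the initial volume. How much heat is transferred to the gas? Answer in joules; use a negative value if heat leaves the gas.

n = P₁V₁/(RT₁) = 300×25.8/(8.314×299) = 3.11 mol.
Polytropic n=1.28: T₂ = T₁(V₁/V₂)^(n−1) = 299×(0.213)^0.28 = 194 K; P₂ = P₁(V₁/V₂)^n = 41.5 kPa.
W = (P₁V₁−P₂V₂)/(n−1) = (300×25.8−41.5×121)/0.28 = 9710 J.
ΔU = nCvΔT = 3.11×20.8×(194−299) = -6800 J.
Q = ΔU + W = 2910 J.

2910 J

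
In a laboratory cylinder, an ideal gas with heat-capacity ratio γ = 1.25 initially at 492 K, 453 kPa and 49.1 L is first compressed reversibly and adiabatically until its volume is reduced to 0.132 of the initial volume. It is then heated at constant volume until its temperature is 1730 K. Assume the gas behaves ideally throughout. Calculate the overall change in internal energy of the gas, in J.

224000 J

n = P₁V₁/(RT₁) = 453×49.1/(8.314×492) = 5.44 mol.
Step 1 — Adiabatic: TV^(γ−1) = const ⇒ T₂ = 492×(7.58)^0.250 = 816 K; PV^γ = const ⇒ P₂ = 5690 kPa.
ΔU = nCvΔT = 5.44×33.3×(816−492) = 58600 J.
Q = 0 for an adiabatic process, so W = −ΔU = -58600 J.
State after step 1: P = 5690 kPa, V = 6.48 L, T = 816 K.
Step 2 — Isochoric: V stays 6.48 L; P/T = const ⇒ T₂ = 1730 K, P₂ = 12100 kPa.
W = 0 (no volume change).
ΔU = nCvΔT = 5.44×33.3×(1730−816) = 165000 J.
Q = ΔU = 165000 J.
Net over both steps: W = -58600 J, Q = 165000 J, ΔU = 224000 J.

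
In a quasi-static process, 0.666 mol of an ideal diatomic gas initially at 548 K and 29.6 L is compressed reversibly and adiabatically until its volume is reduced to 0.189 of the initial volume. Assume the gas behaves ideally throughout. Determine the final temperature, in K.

P₁ = nRT₁/V₁ = 0.666×8.314×548/29.6 = 103 kPa.
Adiabatic: TV^(γ−1) = const ⇒ T₂ = 548×(5.29)^0.400 = 1070 K; PV^γ = const ⇒ P₂ = 1060 kPa.

1070 K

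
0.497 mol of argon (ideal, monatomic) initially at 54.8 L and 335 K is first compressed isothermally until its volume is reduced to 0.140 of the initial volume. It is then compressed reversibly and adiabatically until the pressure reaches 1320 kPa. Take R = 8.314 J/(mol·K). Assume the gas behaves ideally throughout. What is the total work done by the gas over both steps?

P₁ = nRT₁/V₁ = 0.497×8.314×335/54.8 = 25.3 kPa.
Step 1 — Isothermal: T stays 335 K; PV = const ⇒ V₂ = 7.67 L, P₂ = 180 kPa.
ΔU = 0 (ideal gas, T constant).
W = nRT ln(V₂/V₁) = 0.497×8.314×335×ln(0.140) = -2720 J.
Q = ΔU + W = -2720 J.
State after step 1: P = 180 kPa, V = 7.67 L, T = 335 K.
Step 2 — Adiabatic: T₂/T₁ = (P₂/P₁)^((γ−1)/γ) ⇒ T₂ = 335×(7.32)^0.400 = 743 K; V₂ = 2.32 L.
ΔU = nCvΔT = 0.497×12.5×(743−335) = 2530 J.
Q = 0 for an adiabatic process, so W = −ΔU = -2530 J.
Net over both steps: W = -5250 J, Q = -2720 J, ΔU = 2530 J.

-5250 J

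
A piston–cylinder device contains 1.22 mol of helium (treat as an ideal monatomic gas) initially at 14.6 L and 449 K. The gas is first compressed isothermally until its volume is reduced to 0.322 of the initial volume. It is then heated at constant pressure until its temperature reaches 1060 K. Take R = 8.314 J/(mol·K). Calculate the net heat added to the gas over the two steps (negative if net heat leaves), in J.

10300 J

P₁ = nRT₁/V₁ = 1.22×8.314×449/14.6 = 312 kPa.
Step 1 — Isothermal: T stays 449 K; PV = const ⇒ V₂ = 4.70 L, P₂ = 969 kPa.
ΔU = 0 (ideal gas, T constant).
W = nRT ln(V₂/V₁) = 1.22×8.314×449×ln(0.322) = -5160 J.
Q = ΔU + W = -5160 J.
State after step 1: P = 969 kPa, V = 4.70 L, T = 449 K.
Step 2 — Isobaric: P stays 969 kPa; V/T = const ⇒ T₂ = 1060 K, V₂ = 11.1 L.
W = PΔV = 969×(11.1−4.70) kPa·L = 6200 J.
ΔU = nCvΔT = 1.22×12.5×(1060−449) = 9300 J.
Q = ΔU + W = nCpΔT = 15500 J.
Net over both steps: W = 1040 J, Q = 10300 J, ΔU = 9300 J.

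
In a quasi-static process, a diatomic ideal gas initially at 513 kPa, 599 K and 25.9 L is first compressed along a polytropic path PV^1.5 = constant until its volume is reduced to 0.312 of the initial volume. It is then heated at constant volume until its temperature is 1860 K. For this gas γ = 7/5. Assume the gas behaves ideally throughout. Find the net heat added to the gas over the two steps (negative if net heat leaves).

48900 J

n = P₁V₁/(RT₁) = 513×25.9/(8.314×599) = 2.67 mol.
Step 1 — Polytropic n=1.5: T₂ = T₁(V₁/V₂)^(n−1) = 599×(3.21)^0.50 = 1070 K; P₂ = P₁(V₁/V₂)^n = 2940 kPa.
W = (P₁V₁−P₂V₂)/(n−1) = (513×25.9−2940×8.08)/0.50 = -21000 J.
ΔU = nCvΔT = 2.67×20.8×(1070−599) = 26300 J.
Q = ΔU + W = 5250 J.
State after step 1: P = 2940 kPa, V = 8.08 L, T = 1070 K.
Step 2 — Isochoric: V stays 8.08 L; P/T = const ⇒ T₂ = 1860 K, P₂ = 5110 kPa.
W = 0 (no volume change).
ΔU = nCvΔT = 2.67×20.8×(1860−1070) = 43700 J.
Q = ΔU = 43700 J.
Net over both steps: W = -21000 J, Q = 48900 J, ΔU = 69900 J.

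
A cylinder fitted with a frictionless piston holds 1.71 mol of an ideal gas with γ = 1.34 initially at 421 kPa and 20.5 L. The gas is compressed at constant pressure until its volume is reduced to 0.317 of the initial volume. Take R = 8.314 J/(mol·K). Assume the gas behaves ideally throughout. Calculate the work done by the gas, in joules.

-5890 J

T₁ = P₁V₁/(nR) = 421×20.5/(1.71×8.314) = 607 K.
Isobaric: P stays 421 kPa; V/T = const ⇒ T₂ = 192 K, V₂ = 6.50 L.
W = PΔV = 421×(6.50−20.5) kPa·L = -5890 J.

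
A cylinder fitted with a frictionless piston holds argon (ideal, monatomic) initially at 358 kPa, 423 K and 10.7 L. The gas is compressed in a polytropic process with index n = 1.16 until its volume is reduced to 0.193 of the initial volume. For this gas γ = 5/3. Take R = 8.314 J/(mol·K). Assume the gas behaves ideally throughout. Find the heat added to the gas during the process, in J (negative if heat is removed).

n = P₁V₁/(RT₁) = 358×10.7/(8.314×423) = 1.09 mol.
Polytropic n=1.16: T₂ = T₁(V₁/V₂)^(n−1) = 423×(5.18)^0.16 = 550 K; P₂ = P₁(V₁/V₂)^n = 2410 kPa.
W = (P₁V₁−P₂V₂)/(n−1) = (358×10.7−2410×2.07)/0.16 = -7210 J.
ΔU = nCvΔT = 1.09×12.5×(550−423) = 1730 J.
Q = ΔU + W = -5480 J.

-5480 J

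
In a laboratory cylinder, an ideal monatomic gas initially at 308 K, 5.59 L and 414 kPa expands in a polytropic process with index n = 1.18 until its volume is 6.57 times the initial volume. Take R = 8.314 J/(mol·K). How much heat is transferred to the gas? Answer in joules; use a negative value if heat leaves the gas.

n = P₁V₁/(RT₁) = 414×5.59/(8.314×308) = 0.904 mol.
Polytropic n=1.18: T₂ = T₁(V₁/V₂)^(n−1) = 308×(0.152)^0.18 = 219 K; P₂ = P₁(V₁/V₂)^n = 44.9 kPa.
W = (P₁V₁−P₂V₂)/(n−1) = (414×5.59−44.9×36.7)/0.18 = 3700 J.
ΔU = nCvΔT = 0.904×12.5×(219−308) = -998 J.
Q = ΔU + W = 2700 J.

2700 J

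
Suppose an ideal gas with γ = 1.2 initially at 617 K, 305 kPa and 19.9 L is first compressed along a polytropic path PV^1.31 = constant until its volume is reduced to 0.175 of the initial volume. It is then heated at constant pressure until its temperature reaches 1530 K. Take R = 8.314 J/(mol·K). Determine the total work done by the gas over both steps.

-9400 J

n = P₁V₁/(RT₁) = 305×19.9/(8.314×617) = 1.18 mol.
Step 1 — Polytropic n=1.31: T₂ = T₁(V₁/V₂)^(n−1) = 617×(5.71)^0.31 = 1060 K; P₂ = P₁(V₁/V₂)^n = 2990 kPa.
W = (P₁V₁−P₂V₂)/(n−1) = (305×19.9−2990×3.48)/0.31 = -14000 J.
ΔU = nCvΔT = 1.18×41.6×(1060−617) = 21700 J.
Q = ΔU + W = 7720 J.
State after step 1: P = 2990 kPa, V = 3.48 L, T = 1060 K.
Step 2 — Isobaric: P stays 2990 kPa; V/T = const ⇒ T₂ = 1530 K, V₂ = 5.03 L.
W = PΔV = 2990×(5.03−3.48) kPa·L = 4630 J.
ΔU = nCvΔT = 1.18×41.6×(1530−1060) = 23200 J.
Q = ΔU + W = nCpΔT = 27800 J.
Net over both steps: W = -9400 J, Q = 35500 J, ΔU = 44900 J.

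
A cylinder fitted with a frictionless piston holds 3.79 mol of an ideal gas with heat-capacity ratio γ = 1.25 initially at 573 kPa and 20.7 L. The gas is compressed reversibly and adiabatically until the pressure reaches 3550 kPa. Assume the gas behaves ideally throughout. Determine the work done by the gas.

-20900 J

T₁ = P₁V₁/(nR) = 573×20.7/(3.79×8.314) = 376 K.
Adiabatic: T₂/T₁ = (P₂/P₁)^((γ−1)/γ) ⇒ T₂ = 376×(6.20)^0.200 = 542 K; V₂ = 4.81 L.
ΔU = nCvΔT = 3.79×33.3×(542−376) = 20900 J.
Q = 0 for an adiabatic process, so W = −ΔU = -20900 J.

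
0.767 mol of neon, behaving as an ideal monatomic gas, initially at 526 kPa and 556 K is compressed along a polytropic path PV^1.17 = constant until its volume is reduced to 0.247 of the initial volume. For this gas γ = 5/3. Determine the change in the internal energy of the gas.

1430 J

V₁ = nRT₁/P₁ = 0.767×8.314×556/526 = 6.74 L.
Polytropic n=1.17: T₂ = T₁(V₁/V₂)^(n−1) = 556×(4.05)^0.17 = 705 K; P₂ = P₁(V₁/V₂)^n = 2700 kPa.
For an ideal gas ΔU = nCvΔT with Cv = (3/2)R = 12.5 J/(mol·K).
ΔU = 0.767×12.5×(705−556) = 1430 J.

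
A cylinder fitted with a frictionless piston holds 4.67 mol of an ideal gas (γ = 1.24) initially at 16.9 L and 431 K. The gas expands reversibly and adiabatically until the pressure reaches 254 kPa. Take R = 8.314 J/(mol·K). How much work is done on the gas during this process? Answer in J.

-16100 J

P₁ = nRT₁/V₁ = 4.67×8.314×431/16.9 = 990 kPa.
Adiabatic: T₂/T₁ = (P₂/P₁)^((γ−1)/γ) ⇒ T₂ = 431×(0.257)^0.194 = 331 K; V₂ = 50.6 L.
ΔU = nCvΔT = 4.67×34.6×(331−431) = -16100 J.
Q = 0 for an adiabatic process, so W = −ΔU = 16100 J.
Work done on the gas = −W_by = -16100 J.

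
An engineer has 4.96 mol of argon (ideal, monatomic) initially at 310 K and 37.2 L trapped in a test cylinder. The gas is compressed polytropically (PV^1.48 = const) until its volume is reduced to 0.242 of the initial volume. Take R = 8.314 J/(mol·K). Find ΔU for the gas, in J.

18700 J

P₁ = nRT₁/V₁ = 4.96×8.314×310/37.2 = 344 kPa.
Polytropic n=1.48: T₂ = T₁(V₁/V₂)^(n−1) = 310×(4.13)^0.48 = 613 K; P₂ = P₁(V₁/V₂)^n = 2810 kPa.
For an ideal gas ΔU = nCvΔT with Cv = (3/2)R = 12.5 J/(mol·K).
ΔU = 4.96×12.5×(613−310) = 18700 J.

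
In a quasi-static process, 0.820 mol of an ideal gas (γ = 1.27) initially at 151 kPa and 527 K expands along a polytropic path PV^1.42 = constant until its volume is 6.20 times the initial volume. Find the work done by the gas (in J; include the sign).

V₁ = nRT₁/P₁ = 0.820×8.314×527/151 = 23.8 L.
Polytropic n=1.42: T₂ = T₁(V₁/V₂)^(n−1) = 527×(0.161)^0.42 = 245 K; P₂ = P₁(V₁/V₂)^n = 11.3 kPa.
W = (P₁V₁−P₂V₂)/(n−1) = (151×23.8−11.3×148)/0.42 = 4580 J.

4580 J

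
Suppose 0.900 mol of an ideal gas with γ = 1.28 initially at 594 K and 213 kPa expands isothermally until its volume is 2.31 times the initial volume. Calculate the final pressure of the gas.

92.2 kPa

V₁ = nRT₁/P₁ = 0.900×8.314×594/213 = 20.9 L.
Isothermal: T stays 594 K; PV = const ⇒ V₂ = 48.2 L, P₂ = 92.2 kPa.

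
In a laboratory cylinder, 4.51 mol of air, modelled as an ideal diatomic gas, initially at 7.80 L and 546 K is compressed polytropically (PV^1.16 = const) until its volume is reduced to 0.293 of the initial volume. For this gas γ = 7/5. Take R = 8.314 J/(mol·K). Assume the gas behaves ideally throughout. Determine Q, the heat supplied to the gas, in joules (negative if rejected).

-16700 J

P₁ = nRT₁/V₁ = 4.51×8.314×546/7.80 = 2620 kPa.
Polytropic n=1.16: T₂ = T₁(V₁/V₂)^(n−1) = 546×(3.41)^0.16 = 664 K; P₂ = P₁(V₁/V₂)^n = 10900 kPa.
W = (P₁V₁−P₂V₂)/(n−1) = (2620×7.80−10900×2.29)/0.16 = -27800 J.
ΔU = nCvΔT = 4.51×20.8×(664−546) = 11100 J.
Q = ΔU + W = -16700 J.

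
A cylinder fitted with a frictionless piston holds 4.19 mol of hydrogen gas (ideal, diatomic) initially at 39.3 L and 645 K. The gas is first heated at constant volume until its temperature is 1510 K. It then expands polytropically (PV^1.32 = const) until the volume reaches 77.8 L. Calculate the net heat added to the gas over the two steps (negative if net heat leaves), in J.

P₁ = nRT₁/V₁ = 4.19×8.314×645/39.3 = 572 kPa.
Step 1 — Isochoric: V stays 39.3 L; P/T = const ⇒ T₂ = 1510 K, P₂ = 1340 kPa.
W = 0 (no volume change).
ΔU = nCvΔT = 4.19×20.8×(1510−645) = 75300 J.
Q = ΔU = 75300 J.
State after step 1: P = 1340 kPa, V = 39.3 L, T = 1510 K.
Step 2 — Polytropic n=1.32: T₂ = T₁(V₁/V₂)^(n−1) = 1510×(0.505)^0.32 = 1210 K; P₂ = P₁(V₁/V₂)^n = 543 kPa.
W = (P₁V₁−P₂V₂)/(n−1) = (1340×39.3−543×77.8)/0.32 = 32300 J.
ΔU = nCvΔT = 4.19×20.8×(1210−1510) = -25800 J.
Q = ΔU + W = 6450 J.
Net over both steps: W = 32300 J, Q = 81800 J, ΔU = 49500 J.

81800 J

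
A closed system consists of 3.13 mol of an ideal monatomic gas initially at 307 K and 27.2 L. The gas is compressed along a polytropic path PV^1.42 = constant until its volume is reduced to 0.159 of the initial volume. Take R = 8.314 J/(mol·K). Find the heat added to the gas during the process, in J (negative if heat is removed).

-8200 J

P₁ = nRT₁/V₁ = 3.13×8.314×307/27.2 = 294 kPa.
Polytropic n=1.42: T₂ = T₁(V₁/V₂)^(n−1) = 307×(6.29)^0.42 = 665 K; P₂ = P₁(V₁/V₂)^n = 4000 kPa.
W = (P₁V₁−P₂V₂)/(n−1) = (294×27.2−4000×4.32)/0.42 = -22200 J.
ΔU = nCvΔT = 3.13×12.5×(665−307) = 14000 J.
Q = ΔU + W = -8200 J.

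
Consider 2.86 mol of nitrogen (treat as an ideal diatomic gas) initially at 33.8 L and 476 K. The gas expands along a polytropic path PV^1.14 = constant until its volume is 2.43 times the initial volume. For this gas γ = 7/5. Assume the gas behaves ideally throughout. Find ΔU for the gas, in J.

P₁ = nRT₁/V₁ = 2.86×8.314×476/33.8 = 335 kPa.
Polytropic n=1.14: T₂ = T₁(V₁/V₂)^(n−1) = 476×(0.412)^0.14 = 420 K; P₂ = P₁(V₁/V₂)^n = 122 kPa.
For an ideal gas ΔU = nCvΔT with Cv = (5/2)R = 20.8 J/(mol·K).
ΔU = 2.86×20.8×(420−476) = -3310 J.

-3310 J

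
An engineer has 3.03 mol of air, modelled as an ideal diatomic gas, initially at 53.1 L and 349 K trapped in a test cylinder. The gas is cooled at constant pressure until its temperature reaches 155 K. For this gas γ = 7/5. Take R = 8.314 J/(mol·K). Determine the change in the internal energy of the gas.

P₁ = nRT₁/V₁ = 3.03×8.314×349/53.1 = 166 kPa.
Isobaric: P stays 166 kPa; V/T = const ⇒ T₂ = 155 K, V₂ = 23.6 L.
For an ideal gas ΔU = nCvΔT with Cv = (5/2)R = 20.8 J/(mol·K).
ΔU = 3.03×20.8×(155−349) = -12200 J.

-12200 J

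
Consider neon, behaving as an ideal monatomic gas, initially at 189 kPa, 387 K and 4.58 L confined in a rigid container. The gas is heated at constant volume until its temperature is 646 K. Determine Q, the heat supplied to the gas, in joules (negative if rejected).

n = P₁V₁/(RT₁) = 189×4.58/(8.314×387) = 0.269 mol.
Isochoric: V stays 4.58 L; P/T = const ⇒ T₂ = 646 K, P₂ = 315 kPa.
W = 0 (no volume change).
ΔU = nCvΔT = 0.269×12.5×(646−387) = 869 J.
Q = ΔU = 869 J.

869 J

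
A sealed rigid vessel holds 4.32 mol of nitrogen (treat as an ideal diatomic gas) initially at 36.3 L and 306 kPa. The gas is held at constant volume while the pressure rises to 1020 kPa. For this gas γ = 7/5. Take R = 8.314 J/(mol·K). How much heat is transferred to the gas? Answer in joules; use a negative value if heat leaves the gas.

T₁ = P₁V₁/(nR) = 306×36.3/(4.32×8.314) = 309 K.
Isochoric: V stays 36.3 L; P/T = const ⇒ T₂ = 1030 K, P₂ = 1020 kPa.
W = 0 (no volume change).
ΔU = nCvΔT = 4.32×20.8×(1030−309) = 64800 J.
Q = ΔU = 64800 J.

64800 J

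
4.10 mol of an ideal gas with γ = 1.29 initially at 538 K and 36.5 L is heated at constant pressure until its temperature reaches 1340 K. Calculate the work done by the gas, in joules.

P₁ = nRT₁/V₁ = 4.10×8.314×538/36.5 = 502 kPa.
Isobaric: P stays 502 kPa; V/T = const ⇒ T₂ = 1340 K, V₂ = 90.9 L.
W = PΔV = 502×(90.9−36.5) kPa·L = 27300 J.

27300 J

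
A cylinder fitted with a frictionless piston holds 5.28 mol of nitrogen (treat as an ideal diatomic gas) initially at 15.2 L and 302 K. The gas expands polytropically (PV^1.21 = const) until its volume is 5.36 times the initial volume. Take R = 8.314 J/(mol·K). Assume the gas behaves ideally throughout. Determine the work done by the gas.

P₁ = nRT₁/V₁ = 5.28×8.314×302/15.2 = 872 kPa.
Polytropic n=1.21: T₂ = T₁(V₁/V₂)^(n−1) = 302×(0.187)^0.21 = 212 K; P₂ = P₁(V₁/V₂)^n = 114 kPa.
W = (P₁V₁−P₂V₂)/(n−1) = (872×15.2−114×81.5)/0.21 = 18800 J.

18800 J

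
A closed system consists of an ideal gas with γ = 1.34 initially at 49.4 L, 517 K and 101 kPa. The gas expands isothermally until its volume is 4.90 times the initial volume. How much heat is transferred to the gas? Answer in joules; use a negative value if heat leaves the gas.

7930 J

n = P₁V₁/(RT₁) = 101×49.4/(8.314×517) = 1.16 mol.
Isothermal: T stays 517 K; PV = const ⇒ V₂ = 242 L, P₂ = 20.6 kPa.
ΔU = 0 (ideal gas, T constant).
W = nRT ln(V₂/V₁) = 1.16×8.314×517×ln(4.90) = 7930 J.
Q = ΔU + W = 7930 J.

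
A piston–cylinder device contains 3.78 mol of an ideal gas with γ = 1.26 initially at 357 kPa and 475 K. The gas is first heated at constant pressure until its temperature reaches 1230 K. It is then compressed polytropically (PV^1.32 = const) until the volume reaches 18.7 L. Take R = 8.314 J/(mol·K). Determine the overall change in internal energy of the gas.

V₁ = nRT₁/P₁ = 3.78×8.314×475/357 = 41.8 L.
Step 1 — Isobaric: P stays 357 kPa; V/T = const ⇒ T₂ = 1230 K, V₂ = 108 L.
W = PΔV = 357×(108−41.8) kPa·L = 23700 J.
ΔU = nCvΔT = 3.78×32.0×(1230−475) = 91300 J.
Q = ΔU + W = nCpΔT = 115000 J.
State after step 1: P = 357 kPa, V = 108 L, T = 1230 K.
Step 2 — Polytropic n=1.32: T₂ = T₁(V₁/V₂)^(n−1) = 1230×(5.79)^0.32 = 2160 K; P₂ = P₁(V₁/V₂)^n = 3630 kPa.
W = (P₁V₁−P₂V₂)/(n−1) = (357×108−3630×18.7)/0.32 = -91100 J.
ΔU = nCvΔT = 3.78×32.0×(2160−1230) = 112000 J.
Q = ΔU + W = 21000 J.
Net over both steps: W = -67400 J, Q = 136000 J, ΔU = 203000 J.

203000 J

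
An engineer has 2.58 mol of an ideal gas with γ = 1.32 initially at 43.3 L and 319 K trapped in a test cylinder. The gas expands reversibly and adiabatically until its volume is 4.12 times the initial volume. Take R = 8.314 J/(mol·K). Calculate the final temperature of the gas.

P₁ = nRT₁/V₁ = 2.58×8.314×319/43.3 = 158 kPa.
Adiabatic: TV^(γ−1) = const ⇒ T₂ = 319×(0.243)^0.320 = 203 K; PV^γ = const ⇒ P₂ = 24.4 kPa.

203 K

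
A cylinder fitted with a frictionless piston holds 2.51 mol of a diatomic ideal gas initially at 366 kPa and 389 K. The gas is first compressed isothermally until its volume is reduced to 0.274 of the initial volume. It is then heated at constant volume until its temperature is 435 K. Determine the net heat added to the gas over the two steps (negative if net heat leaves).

V₁ = nRT₁/P₁ = 2.51×8.314×389/366 = 22.2 L.
Step 1 — Isothermal: T stays 389 K; PV = const ⇒ V₂ = 6.08 L, P₂ = 1340 kPa.
ΔU = 0 (ideal gas, T constant).
W = nRT ln(V₂/V₁) = 2.51×8.314×389×ln(0.274) = -10500 J.
Q = ΔU + W = -10500 J.
State after step 1: P = 1340 kPa, V = 6.08 L, T = 389 K.
Step 2 — Isochoric: V stays 6.08 L; P/T = const ⇒ T₂ = 435 K, P₂ = 1490 kPa.
W = 0 (no volume change).
ΔU = nCvΔT = 2.51×20.8×(435−389) = 2400 J.
Q = ΔU = 2400 J.
Net over both steps: W = -10500 J, Q = -8110 J, ΔU = 2400 J.

-8110 J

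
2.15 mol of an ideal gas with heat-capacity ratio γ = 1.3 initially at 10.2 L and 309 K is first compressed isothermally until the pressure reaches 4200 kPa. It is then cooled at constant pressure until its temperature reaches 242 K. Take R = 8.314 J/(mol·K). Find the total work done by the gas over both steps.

P₁ = nRT₁/V₁ = 2.15×8.314×309/10.2 = 542 kPa.
Step 1 — Isothermal: T stays 309 K; PV = const ⇒ V₂ = 1.32 L, P₂ = 4200 kPa.
ΔU = 0 (ideal gas, T constant).
W = nRT ln(V₂/V₁) = 2.15×8.314×309×ln(0.129) = -11300 J.
Q = ΔU + W = -11300 J.
State after step 1: P = 4200 kPa, V = 1.32 L, T = 309 K.
Step 2 — Isobaric: P stays 4200 kPa; V/T = const ⇒ T₂ = 242 K, V₂ = 1.03 L.
W = PΔV = 4200×(1.03−1.32) kPa·L = -1200 J.
ΔU = nCvΔT = 2.15×27.7×(242−309) = -3990 J.
Q = ΔU + W = nCpΔT = -5190 J.
Net over both steps: W = -12500 J, Q = -16500 J, ΔU = -3990 J.

-12500 J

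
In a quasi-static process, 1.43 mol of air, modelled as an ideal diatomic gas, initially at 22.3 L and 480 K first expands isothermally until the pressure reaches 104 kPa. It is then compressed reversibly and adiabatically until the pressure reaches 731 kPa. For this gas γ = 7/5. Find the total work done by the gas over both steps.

P₁ = nRT₁/V₁ = 1.43×8.314×480/22.3 = 256 kPa.
Step 1 — Isothermal: T stays 480 K; PV = const ⇒ V₂ = 54.9 L, P₂ = 104 kPa.
ΔU = 0 (ideal gas, T constant).
W = nRT ln(V₂/V₁) = 1.43×8.314×480×ln(2.46) = 5140 J.
Q = ΔU + W = 5140 J.
State after step 1: P = 104 kPa, V = 54.9 L, T = 480 K.
Step 2 — Adiabatic: T₂/T₁ = (P₂/P₁)^((γ−1)/γ) ⇒ T₂ = 480×(7.03)^0.286 = 838 K; V₂ = 13.6 L.
ΔU = nCvΔT = 1.43×20.8×(838−480) = 10600 J.
Q = 0 for an adiabatic process, so W = −ΔU = -10600 J.
Net over both steps: W = -5500 J, Q = 5140 J, ΔU = 10600 J.

-5500 J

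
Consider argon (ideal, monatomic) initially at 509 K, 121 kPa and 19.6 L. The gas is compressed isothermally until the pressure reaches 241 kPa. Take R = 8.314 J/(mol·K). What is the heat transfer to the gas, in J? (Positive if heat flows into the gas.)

n = P₁V₁/(RT₁) = 121×19.6/(8.314×509) = 0.560 mol.
Isothermal: T stays 509 K; PV = const ⇒ V₂ = 9.84 L, P₂ = 241 kPa.
ΔU = 0 (ideal gas, T constant).
W = nRT ln(V₂/V₁) = 0.560×8.314×509×ln(0.502) = -1630 J.
Q = ΔU + W = -1630 J.

-1630 J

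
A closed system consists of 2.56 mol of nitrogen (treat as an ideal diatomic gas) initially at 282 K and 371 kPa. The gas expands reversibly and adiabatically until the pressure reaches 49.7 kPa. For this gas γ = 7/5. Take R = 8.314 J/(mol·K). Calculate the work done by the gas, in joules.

V₁ = nRT₁/P₁ = 2.56×8.314×282/371 = 16.2 L.
Adiabatic: T₂/T₁ = (P₂/P₁)^((γ−1)/γ) ⇒ T₂ = 282×(0.134)^0.286 = 159 K; V₂ = 68.0 L.
ΔU = nCvΔT = 2.56×20.8×(159−282) = -6560 J.
Q = 0 for an adiabatic process, so W = −ΔU = 6560 J.

6560 J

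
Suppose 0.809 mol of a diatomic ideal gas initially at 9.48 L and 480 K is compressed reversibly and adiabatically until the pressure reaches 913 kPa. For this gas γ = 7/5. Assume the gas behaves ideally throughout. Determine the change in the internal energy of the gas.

P₁ = nRT₁/V₁ = 0.809×8.314×480/9.48 = 341 kPa.
Adiabatic: T₂/T₁ = (P₂/P₁)^((γ−1)/γ) ⇒ T₂ = 480×(2.68)^0.286 = 636 K; V₂ = 4.69 L.
For an ideal gas ΔU = nCvΔT with Cv = (5/2)R = 20.8 J/(mol·K).
ΔU = 0.809×20.8×(636−480) = 2630 J.

2630 J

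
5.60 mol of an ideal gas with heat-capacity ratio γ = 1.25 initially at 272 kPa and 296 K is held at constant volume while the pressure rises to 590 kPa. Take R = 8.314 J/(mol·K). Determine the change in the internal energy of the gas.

64400 J

V₁ = nRT₁/P₁ = 5.60×8.314×296/272 = 50.7 L.
Isochoric: V stays 50.7 L; P/T = const ⇒ T₂ = 642 K, P₂ = 590 kPa.
For an ideal gas ΔU = nCvΔT with Cv = R/(γ−1) = 33.3 J/(mol·K).
ΔU = 5.60×33.3×(642−296) = 64400 J.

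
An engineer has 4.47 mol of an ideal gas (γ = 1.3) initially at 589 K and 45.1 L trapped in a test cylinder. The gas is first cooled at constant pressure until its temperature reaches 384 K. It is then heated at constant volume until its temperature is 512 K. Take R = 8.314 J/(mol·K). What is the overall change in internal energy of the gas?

P₁ = nRT₁/V₁ = 4.47×8.314×589/45.1 = 485 kPa.
Step 1 — Isobaric: P stays 485 kPa; V/T = const ⇒ T₂ = 384 K, V₂ = 29.4 L.
W = PΔV = 485×(29.4−45.1) kPa·L = -7620 J.
ΔU = nCvΔT = 4.47×27.7×(384−589) = -25400 J.
Q = ΔU + W = nCpΔT = -33000 J.
State after step 1: P = 485 kPa, V = 29.4 L, T = 384 K.
Step 2 — Isochoric: V stays 29.4 L; P/T = const ⇒ T₂ = 512 K, P₂ = 647 kPa.
W = 0 (no volume change).
ΔU = nCvΔT = 4.47×27.7×(512−384) = 15900 J.
Q = ΔU = 15900 J.
Net over both steps: W = -7620 J, Q = -17200 J, ΔU = -9540 J.

-9540 J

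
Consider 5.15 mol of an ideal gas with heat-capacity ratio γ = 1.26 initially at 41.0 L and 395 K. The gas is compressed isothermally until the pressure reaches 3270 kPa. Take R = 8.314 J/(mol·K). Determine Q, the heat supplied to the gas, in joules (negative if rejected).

P₁ = nRT₁/V₁ = 5.15×8.314×395/41.0 = 413 kPa.
Isothermal: T stays 395 K; PV = const ⇒ V₂ = 5.17 L, P₂ = 3270 kPa.
ΔU = 0 (ideal gas, T constant).
W = nRT ln(V₂/V₁) = 5.15×8.314×395×ln(0.126) = -35000 J.
Q = ΔU + W = -35000 J.

-35000 J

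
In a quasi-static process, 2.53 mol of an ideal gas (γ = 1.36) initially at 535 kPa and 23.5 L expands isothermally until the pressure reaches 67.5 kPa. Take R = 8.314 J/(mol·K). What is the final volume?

186 L

T₁ = P₁V₁/(nR) = 535×23.5/(2.53×8.314) = 598 K.
Isothermal: T stays 598 K; PV = const ⇒ V₂ = 186 L, P₂ = 67.5 kPa.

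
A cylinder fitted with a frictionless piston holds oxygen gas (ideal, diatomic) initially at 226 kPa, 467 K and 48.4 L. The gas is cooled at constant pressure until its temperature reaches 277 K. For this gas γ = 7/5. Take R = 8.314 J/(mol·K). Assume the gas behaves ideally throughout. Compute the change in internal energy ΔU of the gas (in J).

n = P₁V₁/(RT₁) = 226×48.4/(8.314×467) = 2.82 mol.
Isobaric: P stays 226 kPa; V/T = const ⇒ T₂ = 277 K, V₂ = 28.7 L.
For an ideal gas ΔU = nCvΔT with Cv = (5/2)R = 20.8 J/(mol·K).
ΔU = 2.82×20.8×(277−467) = -11100 J.

-11100 J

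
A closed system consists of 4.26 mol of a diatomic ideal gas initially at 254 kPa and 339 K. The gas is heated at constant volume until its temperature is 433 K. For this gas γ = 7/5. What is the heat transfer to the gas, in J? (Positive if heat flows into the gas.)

8320 J

V₁ = nRT₁/P₁ = 4.26×8.314×339/254 = 47.3 L.
Isochoric: V stays 47.3 L; P/T = const ⇒ T₂ = 433 K, P₂ = 324 kPa.
W = 0 (no volume change).
ΔU = nCvΔT = 4.26×20.8×(433−339) = 8320 J.
Q = ΔU = 8320 J.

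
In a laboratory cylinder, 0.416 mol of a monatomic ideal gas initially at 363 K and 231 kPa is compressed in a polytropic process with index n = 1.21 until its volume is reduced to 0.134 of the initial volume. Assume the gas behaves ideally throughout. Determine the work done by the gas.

-3140 J

V₁ = nRT₁/P₁ = 0.416×8.314×363/231 = 5.43 L.
Polytropic n=1.21: T₂ = T₁(V₁/V₂)^(n−1) = 363×(7.46)^0.21 = 554 K; P₂ = P₁(V₁/V₂)^n = 2630 kPa.
W = (P₁V₁−P₂V₂)/(n−1) = (231×5.43−2630×0.728)/0.21 = -3140 J.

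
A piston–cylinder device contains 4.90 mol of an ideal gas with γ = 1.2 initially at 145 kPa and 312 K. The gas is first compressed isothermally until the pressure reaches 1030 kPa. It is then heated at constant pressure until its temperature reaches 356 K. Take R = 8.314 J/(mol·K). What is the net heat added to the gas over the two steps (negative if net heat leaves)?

-14200 J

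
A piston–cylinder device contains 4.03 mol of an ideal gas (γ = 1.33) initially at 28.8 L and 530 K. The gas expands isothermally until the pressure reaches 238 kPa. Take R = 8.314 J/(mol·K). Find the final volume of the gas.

74.6 L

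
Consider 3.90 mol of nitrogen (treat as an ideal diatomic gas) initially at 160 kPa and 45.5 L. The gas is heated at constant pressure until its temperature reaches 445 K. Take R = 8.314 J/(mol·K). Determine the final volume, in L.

90.2 L

T₁ = P₁V₁/(nR) = 160×45.5/(3.90×8.314) = 225 K.
Isobaric: P stays 160 kPa; V/T = const ⇒ T₂ = 445 K, V₂ = 90.2 L.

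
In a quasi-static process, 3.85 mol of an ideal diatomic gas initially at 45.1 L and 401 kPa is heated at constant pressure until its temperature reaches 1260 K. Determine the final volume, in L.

T₁ = P₁V₁/(nR) = 401×45.1/(3.85×8.314) = 565 K.
Isobaric: P stays 401 kPa; V/T = const ⇒ T₂ = 1260 K, V₂ = 101 L.

101 L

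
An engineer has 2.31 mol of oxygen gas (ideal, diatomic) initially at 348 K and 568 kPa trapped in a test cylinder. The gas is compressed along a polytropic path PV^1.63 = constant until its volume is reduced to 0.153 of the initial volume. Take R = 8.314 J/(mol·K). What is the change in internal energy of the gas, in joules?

37800 J

V₁ = nRT₁/P₁ = 2.31×8.314×348/568 = 11.8 L.
Polytropic n=1.63: T₂ = T₁(V₁/V₂)^(n−1) = 348×(6.54)^0.63 = 1140 K; P₂ = P₁(V₁/V₂)^n = 12100 kPa.
For an ideal gas ΔU = nCvΔT with Cv = (5/2)R = 20.8 J/(mol·K).
ΔU = 2.31×20.8×(1140−348) = 37800 J.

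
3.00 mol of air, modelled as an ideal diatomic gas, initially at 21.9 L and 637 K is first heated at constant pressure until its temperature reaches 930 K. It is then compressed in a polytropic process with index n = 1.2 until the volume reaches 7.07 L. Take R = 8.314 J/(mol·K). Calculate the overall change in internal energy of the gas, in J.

P₁ = nRT₁/V₁ = 3.00×8.314×637/21.9 = 725 kPa.
Step 1 — Isobaric: P stays 725 kPa; V/T = const ⇒ T₂ = 930 K, V₂ = 32.0 L.
W = PΔV = 725×(32.0−21.9) kPa·L = 7310 J.
ΔU = nCvΔT = 3.00×20.8×(930−637) = 18300 J.
Q = ΔU + W = nCpΔT = 25600 J.
State after step 1: P = 725 kPa, V = 32.0 L, T = 930 K.
Step 2 — Polytropic n=1.2: T₂ = T₁(V₁/V₂)^(n−1) = 930×(4.52)^0.20 = 1260 K; P₂ = P₁(V₁/V₂)^n = 4440 kPa.
W = (P₁V₁−P₂V₂)/(n−1) = (725×32.0−4440×7.07)/0.20 = -40900 J.
ΔU = nCvΔT = 3.00×20.8×(1260−930) = 20400 J.
Q = ΔU + W = -20400 J.
Net over both steps: W = -33600 J, Q = 5150 J, ΔU = 38700 J.

38700 J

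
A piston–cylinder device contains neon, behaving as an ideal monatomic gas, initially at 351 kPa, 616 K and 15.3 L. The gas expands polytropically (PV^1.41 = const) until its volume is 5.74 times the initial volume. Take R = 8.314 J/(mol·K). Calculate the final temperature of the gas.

301 K

Polytropic n=1.41: T₂ = T₁(V₁/V₂)^(n−1) = 616×(0.174)^0.41 = 301 K; P₂ = P₁(V₁/V₂)^n = 29.9 kPa.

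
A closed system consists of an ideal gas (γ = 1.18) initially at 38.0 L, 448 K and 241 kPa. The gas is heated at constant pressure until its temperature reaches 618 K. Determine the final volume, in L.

Isobaric: P stays 241 kPa; V/T = const ⇒ T₂ = 618 K, V₂ = 52.4 L.

52.4 L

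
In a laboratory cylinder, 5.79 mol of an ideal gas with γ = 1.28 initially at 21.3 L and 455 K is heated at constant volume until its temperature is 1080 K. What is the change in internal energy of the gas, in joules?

107000 J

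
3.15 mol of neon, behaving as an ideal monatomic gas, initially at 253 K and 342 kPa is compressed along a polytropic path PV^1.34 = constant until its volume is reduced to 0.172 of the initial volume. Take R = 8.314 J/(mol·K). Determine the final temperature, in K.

460 K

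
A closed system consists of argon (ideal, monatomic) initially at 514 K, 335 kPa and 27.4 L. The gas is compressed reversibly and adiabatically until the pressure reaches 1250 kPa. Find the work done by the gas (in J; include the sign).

-9550 J

n = P₁V₁/(RT₁) = 335×27.4/(8.314×514) = 2.15 mol.
Adiabatic: T₂/T₁ = (P₂/P₁)^((γ−1)/γ) ⇒ T₂ = 514×(3.73)^0.400 = 870 K; V₂ = 12.4 L.
ΔU = nCvΔT = 2.15×12.5×(870−514) = 9550 J.
Q = 0 for an adiabatic process, so W = −ΔU = -9550 J.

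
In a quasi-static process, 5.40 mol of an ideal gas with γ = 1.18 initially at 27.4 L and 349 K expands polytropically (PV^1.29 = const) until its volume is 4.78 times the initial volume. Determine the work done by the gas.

P₁ = nRT₁/V₁ = 5.40×8.314×349/27.4 = 572 kPa.
Polytropic n=1.29: T₂ = T₁(V₁/V₂)^(n−1) = 349×(0.209)^0.29 = 222 K; P₂ = P₁(V₁/V₂)^n = 76.0 kPa.
W = (P₁V₁−P₂V₂)/(n−1) = (572×27.4−76.0×131)/0.29 = 19700 J.

19700 J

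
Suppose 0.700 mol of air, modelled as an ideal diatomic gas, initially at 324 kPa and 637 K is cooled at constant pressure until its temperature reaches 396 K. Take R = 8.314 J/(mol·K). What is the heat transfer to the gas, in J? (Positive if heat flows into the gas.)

V₁ = nRT₁/P₁ = 0.700×8.314×637/324 = 11.4 L.
Isobaric: P stays 324 kPa; V/T = const ⇒ T₂ = 396 K, V₂ = 7.11 L.
W = PΔV = 324×(7.11−11.4) kPa·L = -1400 J.
ΔU = nCvΔT = 0.700×20.8×(396−637) = -3510 J.
Q = ΔU + W = nCpΔT = -4910 J.

-4910 J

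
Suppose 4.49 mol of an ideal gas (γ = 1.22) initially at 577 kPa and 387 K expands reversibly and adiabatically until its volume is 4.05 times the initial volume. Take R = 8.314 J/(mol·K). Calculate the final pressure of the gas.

105 kPa

V₁ = nRT₁/P₁ = 4.49×8.314×387/577 = 25.0 L.
Adiabatic: TV^(γ−1) = const ⇒ T₂ = 387×(0.247)^0.220 = 284 K; PV^γ = const ⇒ P₂ = 105 kPa.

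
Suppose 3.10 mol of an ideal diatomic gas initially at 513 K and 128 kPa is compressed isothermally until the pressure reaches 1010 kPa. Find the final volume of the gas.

13.1 L

V₁ = nRT₁/P₁ = 3.10×8.314×513/128 = 103 L.
Isothermal: T stays 513 K; PV = const ⇒ V₂ = 13.1 L, P₂ = 1010 kPa.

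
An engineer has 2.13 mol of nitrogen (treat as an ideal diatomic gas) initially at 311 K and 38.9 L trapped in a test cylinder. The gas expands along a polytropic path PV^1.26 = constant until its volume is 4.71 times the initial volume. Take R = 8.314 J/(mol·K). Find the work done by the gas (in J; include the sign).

7020 J

P₁ = nRT₁/V₁ = 2.13×8.314×311/38.9 = 142 kPa.
Polytropic n=1.26: T₂ = T₁(V₁/V₂)^(n−1) = 311×(0.212)^0.26 = 208 K; P₂ = P₁(V₁/V₂)^n = 20.1 kPa.
W = (P₁V₁−P₂V₂)/(n−1) = (142×38.9−20.1×183)/0.26 = 7020 J.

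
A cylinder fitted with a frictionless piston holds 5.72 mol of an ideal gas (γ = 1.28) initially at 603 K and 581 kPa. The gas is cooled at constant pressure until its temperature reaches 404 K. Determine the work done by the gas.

V₁ = nRT₁/P₁ = 5.72×8.314×603/581 = 49.4 L.
Isobaric: P stays 581 kPa; V/T = const ⇒ T₂ = 404 K, V₂ = 33.1 L.
W = PΔV = 581×(33.1−49.4) kPa·L = -9460 J.

-9460 J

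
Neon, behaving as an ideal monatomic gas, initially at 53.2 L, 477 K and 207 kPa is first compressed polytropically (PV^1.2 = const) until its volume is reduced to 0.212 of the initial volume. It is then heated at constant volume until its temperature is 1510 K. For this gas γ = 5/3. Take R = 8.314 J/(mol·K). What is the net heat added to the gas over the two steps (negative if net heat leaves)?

n = P₁V₁/(RT₁) = 207×53.2/(8.314×477) = 2.78 mol.
Step 1 — Polytropic n=1.2: T₂ = T₁(V₁/V₂)^(n−1) = 477×(4.72)^0.20 = 651 K; P₂ = P₁(V₁/V₂)^n = 1330 kPa.
W = (P₁V₁−P₂V₂)/(n−1) = (207×53.2−1330×11.3)/0.20 = -20000 J.
ΔU = nCvΔT = 2.78×12.5×(651−477) = 6010 J.
Q = ΔU + W = -14000 J.
State after step 1: P = 1330 kPa, V = 11.3 L, T = 651 K.
Step 2 — Isochoric: V stays 11.3 L; P/T = const ⇒ T₂ = 1510 K, P₂ = 3090 kPa.
W = 0 (no volume change).
ΔU = nCvΔT = 2.78×12.5×(1510−651) = 29800 J.
Q = ΔU = 29800 J.
Net over both steps: W = -20000 J, Q = 15700 J, ΔU = 35800 J.

15700 J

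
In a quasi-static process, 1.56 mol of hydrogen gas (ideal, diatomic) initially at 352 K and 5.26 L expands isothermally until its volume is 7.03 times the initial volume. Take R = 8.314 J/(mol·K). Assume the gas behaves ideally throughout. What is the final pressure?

123 kPa

P₁ = nRT₁/V₁ = 1.56×8.314×352/5.26 = 868 kPa.
Isothermal: T stays 352 K; PV = const ⇒ V₂ = 37.0 L, P₂ = 123 kPa.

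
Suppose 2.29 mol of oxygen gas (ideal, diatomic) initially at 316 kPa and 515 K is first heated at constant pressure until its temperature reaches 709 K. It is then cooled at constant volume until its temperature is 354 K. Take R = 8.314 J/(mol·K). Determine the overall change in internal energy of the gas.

-7660 J

V₁ = nRT₁/P₁ = 2.29×8.314×515/316 = 31.0 L.
Step 1 — Isobaric: P stays 316 kPa; V/T = const ⇒ T₂ = 709 K, V₂ = 42.7 L.
W = PΔV = 316×(42.7−31.0) kPa·L = 3690 J.
ΔU = nCvΔT = 2.29×20.8×(709−515) = 9230 J.
Q = ΔU + W = nCpΔT = 12900 J.
State after step 1: P = 316 kPa, V = 42.7 L, T = 709 K.
Step 2 — Isochoric: V stays 42.7 L; P/T = const ⇒ T₂ = 354 K, P₂ = 158 kPa.
W = 0 (no volume change).
ΔU = nCvΔT = 2.29×20.8×(354−709) = -16900 J.
Q = ΔU = -16900 J.
Net over both steps: W = 3690 J, Q = -3970 J, ΔU = -7660 J.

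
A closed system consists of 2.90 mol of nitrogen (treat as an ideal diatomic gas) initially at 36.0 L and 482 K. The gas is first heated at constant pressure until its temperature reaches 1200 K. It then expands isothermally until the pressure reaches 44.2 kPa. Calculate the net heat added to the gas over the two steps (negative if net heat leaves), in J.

118000 J

P₁ = nRT₁/V₁ = 2.90×8.314×482/36.0 = 323 kPa.
Step 1 — Isobaric: P stays 323 kPa; V/T = const ⇒ T₂ = 1200 K, V₂ = 89.6 L.
W = PΔV = 323×(89.6−36.0) kPa·L = 17300 J.
ΔU = nCvΔT = 2.90×20.8×(1200−482) = 43300 J.
Q = ΔU + W = nCpΔT = 60600 J.
State after step 1: P = 323 kPa, V = 89.6 L, T = 1200 K.
Step 2 — Isothermal: T stays 1200 K; PV = const ⇒ V₂ = 655 L, P₂ = 44.2 kPa.
ΔU = 0 (ideal gas, T constant).
W = nRT ln(V₂/V₁) = 2.90×8.314×1200×ln(7.30) = 57500 J.
Q = ΔU + W = 57500 J.
Net over both steps: W = 74800 J, Q = 118000 J, ΔU = 43300 J.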